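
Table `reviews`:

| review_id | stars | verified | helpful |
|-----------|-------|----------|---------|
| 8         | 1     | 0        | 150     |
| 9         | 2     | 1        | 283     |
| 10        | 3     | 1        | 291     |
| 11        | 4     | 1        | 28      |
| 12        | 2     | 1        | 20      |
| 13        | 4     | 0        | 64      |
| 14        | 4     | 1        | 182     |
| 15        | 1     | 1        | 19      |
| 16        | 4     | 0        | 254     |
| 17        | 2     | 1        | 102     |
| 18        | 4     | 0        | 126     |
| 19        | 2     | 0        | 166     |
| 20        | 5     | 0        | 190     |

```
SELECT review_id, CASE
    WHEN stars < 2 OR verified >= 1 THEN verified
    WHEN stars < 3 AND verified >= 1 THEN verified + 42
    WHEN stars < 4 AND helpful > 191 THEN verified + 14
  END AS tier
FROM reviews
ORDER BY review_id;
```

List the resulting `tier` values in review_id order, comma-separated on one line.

review_id=8: stars < 2 OR verified >= 1 → 0
review_id=9: stars < 2 OR verified >= 1 → 1
review_id=10: stars < 2 OR verified >= 1 → 1
review_id=11: stars < 2 OR verified >= 1 → 1
review_id=12: stars < 2 OR verified >= 1 → 1
review_id=13: (no match → NULL) → NULL
review_id=14: stars < 2 OR verified >= 1 → 1
review_id=15: stars < 2 OR verified >= 1 → 1
review_id=16: (no match → NULL) → NULL
review_id=17: stars < 2 OR verified >= 1 → 1
review_id=18: (no match → NULL) → NULL
review_id=19: (no match → NULL) → NULL
review_id=20: (no match → NULL) → NULL

0, 1, 1, 1, 1, NULL, 1, 1, NULL, 1, NULL, NULL, NULL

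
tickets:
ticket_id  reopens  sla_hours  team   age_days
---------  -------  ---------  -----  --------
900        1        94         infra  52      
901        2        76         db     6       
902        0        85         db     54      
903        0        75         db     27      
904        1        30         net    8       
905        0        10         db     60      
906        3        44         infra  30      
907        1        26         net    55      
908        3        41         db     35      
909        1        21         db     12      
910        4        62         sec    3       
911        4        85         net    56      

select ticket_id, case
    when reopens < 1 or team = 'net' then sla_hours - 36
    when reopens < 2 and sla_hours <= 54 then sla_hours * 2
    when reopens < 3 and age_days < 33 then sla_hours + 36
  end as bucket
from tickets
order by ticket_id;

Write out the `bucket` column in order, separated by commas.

NULL, 112, 49, 39, -6, -26, NULL, -10, NULL, 42, NULL, 49

ticket_id=900: (no match → NULL) → NULL
ticket_id=901: reopens < 3 and age_days < 33 → 112
ticket_id=902: reopens < 1 or team = 'net' → 49
ticket_id=903: reopens < 1 or team = 'net' → 39
ticket_id=904: reopens < 1 or team = 'net' → -6
ticket_id=905: reopens < 1 or team = 'net' → -26
ticket_id=906: (no match → NULL) → NULL
ticket_id=907: reopens < 1 or team = 'net' → -10
ticket_id=908: (no match → NULL) → NULL
ticket_id=909: reopens < 2 and sla_hours <= 54 → 42
ticket_id=910: (no match → NULL) → NULL
ticket_id=911: reopens < 1 or team = 'net' → 49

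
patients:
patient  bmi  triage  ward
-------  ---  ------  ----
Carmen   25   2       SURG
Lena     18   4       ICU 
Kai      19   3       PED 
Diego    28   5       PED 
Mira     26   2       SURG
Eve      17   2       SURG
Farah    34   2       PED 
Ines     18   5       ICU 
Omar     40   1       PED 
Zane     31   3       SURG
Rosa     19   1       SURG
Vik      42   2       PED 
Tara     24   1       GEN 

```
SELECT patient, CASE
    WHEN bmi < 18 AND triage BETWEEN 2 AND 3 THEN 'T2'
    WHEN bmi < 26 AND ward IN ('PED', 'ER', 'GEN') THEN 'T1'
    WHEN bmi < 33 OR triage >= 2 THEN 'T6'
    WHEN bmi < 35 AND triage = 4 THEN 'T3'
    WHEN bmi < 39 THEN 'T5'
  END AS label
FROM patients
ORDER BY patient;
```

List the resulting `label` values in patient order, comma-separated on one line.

T6, T6, T2, T6, T6, T1, T6, T6, NULL, T6, T1, T6, T6

patient=Carmen: bmi < 33 OR triage >= 2 → T6
patient=Diego: bmi < 33 OR triage >= 2 → T6
patient=Eve: bmi < 18 AND triage BETWEEN 2 AND 3 → T2
patient=Farah: bmi < 33 OR triage >= 2 → T6
patient=Ines: bmi < 33 OR triage >= 2 → T6
patient=Kai: bmi < 26 AND ward IN ('PED', 'ER', 'GEN') → T1
patient=Lena: bmi < 33 OR triage >= 2 → T6
patient=Mira: bmi < 33 OR triage >= 2 → T6
patient=Omar: (no match → NULL) → NULL
patient=Rosa: bmi < 33 OR triage >= 2 → T6
patient=Tara: bmi < 26 AND ward IN ('PED', 'ER', 'GEN') → T1
patient=Vik: bmi < 33 OR triage >= 2 → T6
patient=Zane: bmi < 33 OR triage >= 2 → T6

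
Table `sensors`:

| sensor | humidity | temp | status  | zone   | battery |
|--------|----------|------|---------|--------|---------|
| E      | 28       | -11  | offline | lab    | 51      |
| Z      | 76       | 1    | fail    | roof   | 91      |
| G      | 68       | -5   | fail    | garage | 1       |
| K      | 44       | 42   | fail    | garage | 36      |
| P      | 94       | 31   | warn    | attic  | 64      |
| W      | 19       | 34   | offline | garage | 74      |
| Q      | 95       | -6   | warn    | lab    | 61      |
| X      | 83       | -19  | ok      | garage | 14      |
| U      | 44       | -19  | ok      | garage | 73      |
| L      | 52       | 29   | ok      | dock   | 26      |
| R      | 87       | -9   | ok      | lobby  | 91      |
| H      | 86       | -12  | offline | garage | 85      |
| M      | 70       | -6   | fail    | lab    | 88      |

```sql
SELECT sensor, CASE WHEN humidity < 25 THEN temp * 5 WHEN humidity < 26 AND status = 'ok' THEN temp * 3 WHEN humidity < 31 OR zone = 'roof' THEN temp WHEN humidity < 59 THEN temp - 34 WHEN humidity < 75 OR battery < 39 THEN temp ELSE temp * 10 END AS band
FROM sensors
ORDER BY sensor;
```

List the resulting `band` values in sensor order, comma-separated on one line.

-11, -5, -120, 8, -5, -6, 310, -60, -90, -53, 170, -19, 1

sensor=E: humidity < 31 OR zone = 'roof' → -11
sensor=G: humidity < 75 OR battery < 39 → -5
sensor=H: ELSE → -120
sensor=K: humidity < 59 → 8
sensor=L: humidity < 59 → -5
sensor=M: humidity < 75 OR battery < 39 → -6
sensor=P: ELSE → 310
sensor=Q: ELSE → -60
sensor=R: ELSE → -90
sensor=U: humidity < 59 → -53
sensor=W: humidity < 25 → 170
sensor=X: humidity < 75 OR battery < 39 → -19
sensor=Z: humidity < 31 OR zone = 'roof' → 1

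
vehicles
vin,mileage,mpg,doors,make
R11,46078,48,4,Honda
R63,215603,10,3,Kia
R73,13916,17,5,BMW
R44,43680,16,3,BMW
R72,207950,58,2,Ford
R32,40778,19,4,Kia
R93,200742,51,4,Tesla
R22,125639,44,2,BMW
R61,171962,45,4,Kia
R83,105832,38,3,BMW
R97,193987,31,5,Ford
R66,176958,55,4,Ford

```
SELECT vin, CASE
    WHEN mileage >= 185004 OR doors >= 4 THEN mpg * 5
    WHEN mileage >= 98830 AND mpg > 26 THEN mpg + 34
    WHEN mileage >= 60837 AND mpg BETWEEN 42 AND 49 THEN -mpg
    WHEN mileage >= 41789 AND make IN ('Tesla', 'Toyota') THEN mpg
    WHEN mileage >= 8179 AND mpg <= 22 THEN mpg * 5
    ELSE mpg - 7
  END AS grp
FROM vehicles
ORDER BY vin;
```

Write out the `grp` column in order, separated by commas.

vin=R11: mileage >= 185004 OR doors >= 4 → 240
vin=R22: mileage >= 98830 AND mpg > 26 → 78
vin=R32: mileage >= 185004 OR doors >= 4 → 95
vin=R44: mileage >= 8179 AND mpg <= 22 → 80
vin=R61: mileage >= 185004 OR doors >= 4 → 225
vin=R63: mileage >= 185004 OR doors >= 4 → 50
vin=R66: mileage >= 185004 OR doors >= 4 → 275
vin=R72: mileage >= 185004 OR doors >= 4 → 290
vin=R73: mileage >= 185004 OR doors >= 4 → 85
vin=R83: mileage >= 98830 AND mpg > 26 → 72
vin=R93: mileage >= 185004 OR doors >= 4 → 255
vin=R97: mileage >= 185004 OR doors >= 4 → 155

240, 78, 95, 80, 225, 50, 275, 290, 85, 72, 255, 155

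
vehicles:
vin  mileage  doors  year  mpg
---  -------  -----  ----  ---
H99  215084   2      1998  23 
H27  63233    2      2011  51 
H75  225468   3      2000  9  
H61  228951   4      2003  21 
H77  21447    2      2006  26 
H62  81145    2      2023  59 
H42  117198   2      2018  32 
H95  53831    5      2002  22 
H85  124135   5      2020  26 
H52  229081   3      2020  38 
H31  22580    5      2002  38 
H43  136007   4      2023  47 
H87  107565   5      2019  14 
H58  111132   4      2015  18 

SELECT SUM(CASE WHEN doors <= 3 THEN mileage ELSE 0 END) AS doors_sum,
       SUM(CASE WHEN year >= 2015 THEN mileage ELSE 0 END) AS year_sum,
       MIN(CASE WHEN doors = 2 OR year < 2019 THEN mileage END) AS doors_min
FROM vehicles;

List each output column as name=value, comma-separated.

doors_sum=952656, year_sum=906263, doors_min=21447

[doors_sum: doors <= 3]
vin=H99: ✓ → 215084
vin=H27: ✓ → 63233
vin=H75: ✓ → 225468
vin=H61: ✗
vin=H77: ✓ → 21447
vin=H62: ✓ → 81145
vin=H42: ✓ → 117198
vin=H95: ✗
vin=H85: ✗
vin=H52: ✓ → 229081
vin=H31: ✗
vin=H43: ✗
vin=H87: ✗
vin=H58: ✗
doors_sum = 215084 + 63233 + 225468 + 21447 + 81145 + 117198 + 229081 = 952656
—
[year_sum: year >= 2015]
vin=H99: ✗
vin=H27: ✗
vin=H75: ✗
vin=H61: ✗
vin=H77: ✗
vin=H62: ✓ → 81145
vin=H42: ✓ → 117198
vin=H95: ✗
vin=H85: ✓ → 124135
vin=H52: ✓ → 229081
vin=H31: ✗
vin=H43: ✓ → 136007
vin=H87: ✓ → 107565
vin=H58: ✓ → 111132
year_sum = 81145 + 117198 + 124135 + 229081 + 136007 + 107565 + 111132 = 906263
—
[doors_min: doors = 2 OR year < 2019]
vin=H99: ✓ → 215084
vin=H27: ✓ → 63233
vin=H75: ✓ → 225468
vin=H61: ✓ → 228951
vin=H77: ✓ → 21447
vin=H62: ✓ → 81145
vin=H42: ✓ → 117198
vin=H95: ✓ → 53831
vin=H85: ✗
vin=H52: ✗
vin=H31: ✓ → 22580
vin=H43: ✗
vin=H87: ✗
vin=H58: ✓ → 111132
doors_min = MIN(215084, 63233, 225468, 228951, 21447, 81145, 117198, 53831, 22580, 111132) = 21447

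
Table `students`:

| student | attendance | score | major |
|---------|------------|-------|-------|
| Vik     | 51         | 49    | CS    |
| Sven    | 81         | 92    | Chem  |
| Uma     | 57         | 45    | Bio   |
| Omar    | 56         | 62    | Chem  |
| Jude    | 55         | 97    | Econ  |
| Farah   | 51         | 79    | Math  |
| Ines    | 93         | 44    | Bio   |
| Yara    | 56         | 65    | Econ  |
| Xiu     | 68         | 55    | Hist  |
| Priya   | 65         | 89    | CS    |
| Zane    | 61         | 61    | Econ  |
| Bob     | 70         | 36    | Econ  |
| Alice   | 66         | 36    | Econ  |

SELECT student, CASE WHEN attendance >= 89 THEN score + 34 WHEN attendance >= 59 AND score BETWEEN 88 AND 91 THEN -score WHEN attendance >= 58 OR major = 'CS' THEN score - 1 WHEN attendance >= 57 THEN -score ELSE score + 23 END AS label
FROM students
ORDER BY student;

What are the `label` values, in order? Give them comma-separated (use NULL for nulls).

student=Alice: attendance >= 58 OR major = 'CS' → 35
student=Bob: attendance >= 58 OR major = 'CS' → 35
student=Farah: ELSE → 102
student=Ines: attendance >= 89 → 78
student=Jude: ELSE → 120
student=Omar: ELSE → 85
student=Priya: attendance >= 59 AND score BETWEEN 88 AND 91 → -89
student=Sven: attendance >= 58 OR major = 'CS' → 91
student=Uma: attendance >= 57 → -45
student=Vik: attendance >= 58 OR major = 'CS' → 48
student=Xiu: attendance >= 58 OR major = 'CS' → 54
student=Yara: ELSE → 88
student=Zane: attendance >= 58 OR major = 'CS' → 60

35, 35, 102, 78, 120, 85, -89, 91, -45, 48, 54, 88, 60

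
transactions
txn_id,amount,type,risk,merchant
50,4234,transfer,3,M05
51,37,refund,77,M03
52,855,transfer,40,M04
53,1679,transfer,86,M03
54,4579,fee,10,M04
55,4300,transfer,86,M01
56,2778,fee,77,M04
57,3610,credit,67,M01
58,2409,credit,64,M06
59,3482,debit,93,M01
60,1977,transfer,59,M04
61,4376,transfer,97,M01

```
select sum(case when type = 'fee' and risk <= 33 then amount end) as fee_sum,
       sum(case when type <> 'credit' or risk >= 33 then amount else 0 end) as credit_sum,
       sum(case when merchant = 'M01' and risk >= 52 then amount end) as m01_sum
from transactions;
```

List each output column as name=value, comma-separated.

[fee_sum: type = 'fee' and risk <= 33]
txn_id=50: ✗
txn_id=51: ✗
txn_id=52: ✗
txn_id=53: ✗
txn_id=54: ✓ → 4579
txn_id=55: ✗
txn_id=56: ✗
txn_id=57: ✗
txn_id=58: ✗
txn_id=59: ✗
txn_id=60: ✗
txn_id=61: ✗
fee_sum = 4579
—
[credit_sum: type <> 'credit' or risk >= 33]
txn_id=50: ✓ → 4234
txn_id=51: ✓ → 37
txn_id=52: ✓ → 855
txn_id=53: ✓ → 1679
txn_id=54: ✓ → 4579
txn_id=55: ✓ → 4300
txn_id=56: ✓ → 2778
txn_id=57: ✓ → 3610
txn_id=58: ✓ → 2409
txn_id=59: ✓ → 3482
txn_id=60: ✓ → 1977
txn_id=61: ✓ → 4376
credit_sum = 4234 + 37 + 855 + 1679 + 4579 + 4300 + 2778 + 3610 + 2409 + 3482 + 1977 + 4376 = 34316
—
[m01_sum: merchant = 'M01' and risk >= 52]
txn_id=50: ✗
txn_id=51: ✗
txn_id=52: ✗
txn_id=53: ✗
txn_id=54: ✗
txn_id=55: ✓ → 4300
txn_id=56: ✗
txn_id=57: ✓ → 3610
txn_id=58: ✗
txn_id=59: ✓ → 3482
txn_id=60: ✗
txn_id=61: ✓ → 4376
m01_sum = 4300 + 3610 + 3482 + 4376 = 15768

fee_sum=4579, credit_sum=34316, m01_sum=15768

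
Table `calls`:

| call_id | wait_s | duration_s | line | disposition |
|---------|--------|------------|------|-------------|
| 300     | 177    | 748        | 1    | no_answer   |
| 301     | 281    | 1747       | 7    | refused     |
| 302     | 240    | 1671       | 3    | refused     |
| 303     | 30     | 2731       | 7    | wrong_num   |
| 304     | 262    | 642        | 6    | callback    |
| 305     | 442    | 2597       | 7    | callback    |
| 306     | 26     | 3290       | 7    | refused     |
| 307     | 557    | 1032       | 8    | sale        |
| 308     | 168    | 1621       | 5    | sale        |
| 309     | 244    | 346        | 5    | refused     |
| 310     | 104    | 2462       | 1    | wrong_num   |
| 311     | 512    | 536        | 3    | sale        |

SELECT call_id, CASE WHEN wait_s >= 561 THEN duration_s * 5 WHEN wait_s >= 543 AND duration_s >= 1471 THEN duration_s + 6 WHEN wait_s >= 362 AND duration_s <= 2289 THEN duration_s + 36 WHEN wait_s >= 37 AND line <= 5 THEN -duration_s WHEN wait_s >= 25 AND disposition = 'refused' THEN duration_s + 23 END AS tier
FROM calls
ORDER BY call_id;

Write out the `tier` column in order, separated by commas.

call_id=300: wait_s >= 37 AND line <= 5 → -748
call_id=301: wait_s >= 25 AND disposition = 'refused' → 1770
call_id=302: wait_s >= 37 AND line <= 5 → -1671
call_id=303: (no match → NULL) → NULL
call_id=304: (no match → NULL) → NULL
call_id=305: (no match → NULL) → NULL
call_id=306: wait_s >= 25 AND disposition = 'refused' → 3313
call_id=307: wait_s >= 362 AND duration_s <= 2289 → 1068
call_id=308: wait_s >= 37 AND line <= 5 → -1621
call_id=309: wait_s >= 37 AND line <= 5 → -346
call_id=310: wait_s >= 37 AND line <= 5 → -2462
call_id=311: wait_s >= 362 AND duration_s <= 2289 → 572

-748, 1770, -1671, NULL, NULL, NULL, 3313, 1068, -1621, -346, -2462, 572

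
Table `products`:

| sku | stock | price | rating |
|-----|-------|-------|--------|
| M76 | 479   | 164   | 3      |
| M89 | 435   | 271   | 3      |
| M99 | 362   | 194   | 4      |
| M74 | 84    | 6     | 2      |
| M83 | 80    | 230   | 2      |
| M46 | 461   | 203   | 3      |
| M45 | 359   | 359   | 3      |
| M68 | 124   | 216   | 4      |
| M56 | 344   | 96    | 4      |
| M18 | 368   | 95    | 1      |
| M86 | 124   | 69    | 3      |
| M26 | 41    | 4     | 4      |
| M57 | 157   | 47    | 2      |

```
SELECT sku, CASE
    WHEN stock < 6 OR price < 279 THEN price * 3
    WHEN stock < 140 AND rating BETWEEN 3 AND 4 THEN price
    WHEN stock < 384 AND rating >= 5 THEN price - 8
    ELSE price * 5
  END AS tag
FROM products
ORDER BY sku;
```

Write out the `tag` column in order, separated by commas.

sku=M18: stock < 6 OR price < 279 → 285
sku=M26: stock < 6 OR price < 279 → 12
sku=M45: ELSE → 1795
sku=M46: stock < 6 OR price < 279 → 609
sku=M56: stock < 6 OR price < 279 → 288
sku=M57: stock < 6 OR price < 279 → 141
sku=M68: stock < 6 OR price < 279 → 648
sku=M74: stock < 6 OR price < 279 → 18
sku=M76: stock < 6 OR price < 279 → 492
sku=M83: stock < 6 OR price < 279 → 690
sku=M86: stock < 6 OR price < 279 → 207
sku=M89: stock < 6 OR price < 279 → 813
sku=M99: stock < 6 OR price < 279 → 582

285, 12, 1795, 609, 288, 141, 648, 18, 492, 690, 207, 813, 582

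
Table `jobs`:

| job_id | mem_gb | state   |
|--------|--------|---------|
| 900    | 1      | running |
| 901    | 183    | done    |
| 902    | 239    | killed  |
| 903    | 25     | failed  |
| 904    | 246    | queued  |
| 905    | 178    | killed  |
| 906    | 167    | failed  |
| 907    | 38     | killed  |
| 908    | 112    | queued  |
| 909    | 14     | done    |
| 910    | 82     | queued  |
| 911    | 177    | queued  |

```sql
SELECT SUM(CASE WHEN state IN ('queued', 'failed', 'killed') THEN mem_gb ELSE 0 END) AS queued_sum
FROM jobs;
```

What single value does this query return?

1264

job_id=900: ✗
job_id=901: ✗
job_id=902: ✓ → 239
job_id=903: ✓ → 25
job_id=904: ✓ → 246
job_id=905: ✓ → 178
job_id=906: ✓ → 167
job_id=907: ✓ → 38
job_id=908: ✓ → 112
job_id=909: ✗
job_id=910: ✓ → 82
job_id=911: ✓ → 177
queued_sum = 239 + 25 + 246 + 178 + 167 + 38 + 112 + 82 + 177 = 1264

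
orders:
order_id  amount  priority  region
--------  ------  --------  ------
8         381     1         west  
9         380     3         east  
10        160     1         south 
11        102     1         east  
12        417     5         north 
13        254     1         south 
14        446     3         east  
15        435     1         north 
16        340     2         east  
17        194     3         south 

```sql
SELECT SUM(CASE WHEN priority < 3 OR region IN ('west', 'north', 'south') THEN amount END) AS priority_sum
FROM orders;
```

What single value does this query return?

order_id=8: ✓ → 381
order_id=9: ✗
order_id=10: ✓ → 160
order_id=11: ✓ → 102
order_id=12: ✓ → 417
order_id=13: ✓ → 254
order_id=14: ✗
order_id=15: ✓ → 435
order_id=16: ✓ → 340
order_id=17: ✓ → 194
priority_sum = 381 + 160 + 102 + 417 + 254 + 435 + 340 + 194 = 2283

2283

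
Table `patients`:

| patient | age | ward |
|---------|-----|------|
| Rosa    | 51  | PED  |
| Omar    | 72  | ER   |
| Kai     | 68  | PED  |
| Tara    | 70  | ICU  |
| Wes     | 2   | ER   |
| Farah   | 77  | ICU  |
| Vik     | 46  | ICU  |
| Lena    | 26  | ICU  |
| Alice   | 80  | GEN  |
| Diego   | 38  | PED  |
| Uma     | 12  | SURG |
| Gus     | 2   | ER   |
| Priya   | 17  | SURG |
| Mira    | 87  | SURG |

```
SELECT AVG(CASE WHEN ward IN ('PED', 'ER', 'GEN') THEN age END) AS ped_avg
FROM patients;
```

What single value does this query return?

patient=Rosa: ✓ → 51
patient=Omar: ✓ → 72
patient=Kai: ✓ → 68
patient=Tara: ✗
patient=Wes: ✓ → 2
patient=Farah: ✗
patient=Vik: ✗
patient=Lena: ✗
patient=Alice: ✓ → 80
patient=Diego: ✓ → 38
patient=Uma: ✗
patient=Gus: ✓ → 2
patient=Priya: ✗
patient=Mira: ✗
ped_avg = (51 + 72 + 68 + 2 + 80 + 38 + 2) / 7 = 44.7142857143

44.7142857143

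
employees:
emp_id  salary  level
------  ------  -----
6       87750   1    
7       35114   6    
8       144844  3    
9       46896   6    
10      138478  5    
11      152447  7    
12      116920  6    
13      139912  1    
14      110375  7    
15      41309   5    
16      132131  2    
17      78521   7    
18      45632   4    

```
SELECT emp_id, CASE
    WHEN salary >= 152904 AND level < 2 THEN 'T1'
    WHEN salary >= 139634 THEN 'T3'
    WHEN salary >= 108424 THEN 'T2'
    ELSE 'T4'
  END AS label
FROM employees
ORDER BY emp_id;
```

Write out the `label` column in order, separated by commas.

T4, T4, T3, T4, T2, T3, T2, T3, T2, T4, T2, T4, T4

emp_id=6: ELSE → T4
emp_id=7: ELSE → T4
emp_id=8: salary >= 139634 → T3
emp_id=9: ELSE → T4
emp_id=10: salary >= 108424 → T2
emp_id=11: salary >= 139634 → T3
emp_id=12: salary >= 108424 → T2
emp_id=13: salary >= 139634 → T3
emp_id=14: salary >= 108424 → T2
emp_id=15: ELSE → T4
emp_id=16: salary >= 108424 → T2
emp_id=17: ELSE → T4
emp_id=18: ELSE → T4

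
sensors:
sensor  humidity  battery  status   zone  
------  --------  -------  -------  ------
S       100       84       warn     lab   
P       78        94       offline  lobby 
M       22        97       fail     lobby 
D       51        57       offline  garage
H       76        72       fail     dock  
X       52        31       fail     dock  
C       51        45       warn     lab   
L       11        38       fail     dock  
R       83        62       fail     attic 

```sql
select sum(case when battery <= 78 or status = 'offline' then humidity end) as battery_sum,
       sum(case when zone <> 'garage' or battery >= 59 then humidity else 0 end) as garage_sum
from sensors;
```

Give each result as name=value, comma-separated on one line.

battery_sum=402, garage_sum=473

[battery_sum: battery <= 78 or status = 'offline']
sensor=S: ✗
sensor=P: ✓ → 78
sensor=M: ✗
sensor=D: ✓ → 51
sensor=H: ✓ → 76
sensor=X: ✓ → 52
sensor=C: ✓ → 51
sensor=L: ✓ → 11
sensor=R: ✓ → 83
battery_sum = 78 + 51 + 76 + 52 + 51 + 11 + 83 = 402
—
[garage_sum: zone <> 'garage' or battery >= 59]
sensor=S: ✓ → 100
sensor=P: ✓ → 78
sensor=M: ✓ → 22
sensor=D: ✗
sensor=H: ✓ → 76
sensor=X: ✓ → 52
sensor=C: ✓ → 51
sensor=L: ✓ → 11
sensor=R: ✓ → 83
garage_sum = 100 + 78 + 22 + 76 + 52 + 51 + 11 + 83 = 473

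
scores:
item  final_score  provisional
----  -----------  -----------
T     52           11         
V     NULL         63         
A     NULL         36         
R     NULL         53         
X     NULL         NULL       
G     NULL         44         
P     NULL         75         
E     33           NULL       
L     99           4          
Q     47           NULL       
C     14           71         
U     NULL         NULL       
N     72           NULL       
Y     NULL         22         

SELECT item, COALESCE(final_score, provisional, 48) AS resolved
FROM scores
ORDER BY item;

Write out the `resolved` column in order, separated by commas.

item=A: final_score=NULL, provisional=36 → 36
item=C: final_score=14 → 14
item=E: final_score=33 → 33
item=G: final_score=NULL, provisional=44 → 44
item=L: final_score=99 → 99
item=N: final_score=72 → 72
item=P: final_score=NULL, provisional=75 → 75
item=Q: final_score=47 → 47
item=R: final_score=NULL, provisional=53 → 53
item=T: final_score=52 → 52
item=U: final_score=NULL, provisional=NULL, → literal 48 → 48
item=V: final_score=NULL, provisional=63 → 63
item=X: final_score=NULL, provisional=NULL, → literal 48 → 48
item=Y: final_score=NULL, provisional=22 → 22

36, 14, 33, 44, 99, 72, 75, 47, 53, 52, 48, 63, 48, 22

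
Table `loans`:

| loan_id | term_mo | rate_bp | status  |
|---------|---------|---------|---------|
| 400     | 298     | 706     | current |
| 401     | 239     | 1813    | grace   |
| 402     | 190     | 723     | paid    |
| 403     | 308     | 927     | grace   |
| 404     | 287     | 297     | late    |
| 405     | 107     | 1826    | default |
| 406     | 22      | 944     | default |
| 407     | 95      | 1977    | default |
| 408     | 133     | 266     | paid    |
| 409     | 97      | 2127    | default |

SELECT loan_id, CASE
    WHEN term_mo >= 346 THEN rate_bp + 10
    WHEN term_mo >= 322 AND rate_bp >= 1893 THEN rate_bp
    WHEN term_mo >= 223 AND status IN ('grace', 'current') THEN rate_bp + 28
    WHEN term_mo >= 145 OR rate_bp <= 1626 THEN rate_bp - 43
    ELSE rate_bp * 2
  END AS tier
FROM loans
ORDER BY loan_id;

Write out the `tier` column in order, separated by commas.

loan_id=400: term_mo >= 223 AND status IN ('grace', 'current') → 734
loan_id=401: term_mo >= 223 AND status IN ('grace', 'current') → 1841
loan_id=402: term_mo >= 145 OR rate_bp <= 1626 → 680
loan_id=403: term_mo >= 223 AND status IN ('grace', 'current') → 955
loan_id=404: term_mo >= 145 OR rate_bp <= 1626 → 254
loan_id=405: ELSE → 3652
loan_id=406: term_mo >= 145 OR rate_bp <= 1626 → 901
loan_id=407: ELSE → 3954
loan_id=408: term_mo >= 145 OR rate_bp <= 1626 → 223
loan_id=409: ELSE → 4254

734, 1841, 680, 955, 254, 3652, 901, 3954, 223, 4254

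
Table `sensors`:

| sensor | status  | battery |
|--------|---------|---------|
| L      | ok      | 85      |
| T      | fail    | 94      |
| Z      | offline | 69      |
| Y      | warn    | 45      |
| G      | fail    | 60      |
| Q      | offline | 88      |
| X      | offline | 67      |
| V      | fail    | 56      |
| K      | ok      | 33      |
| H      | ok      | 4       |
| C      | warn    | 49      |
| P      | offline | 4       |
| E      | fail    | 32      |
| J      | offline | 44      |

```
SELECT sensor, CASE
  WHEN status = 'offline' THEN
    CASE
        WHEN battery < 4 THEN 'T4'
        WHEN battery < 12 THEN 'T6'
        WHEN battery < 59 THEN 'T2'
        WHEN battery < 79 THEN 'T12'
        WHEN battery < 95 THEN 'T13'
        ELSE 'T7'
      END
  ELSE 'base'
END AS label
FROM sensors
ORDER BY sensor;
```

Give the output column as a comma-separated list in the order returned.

sensor=C: status='warn' → outer ELSE → base
sensor=E: status='fail' → outer ELSE → base
sensor=G: status='fail' → outer ELSE → base
sensor=H: status='ok' → outer ELSE → base
sensor=J: status='offline' → inner[battery < 59] → T2
sensor=K: status='ok' → outer ELSE → base
sensor=L: status='ok' → outer ELSE → base
sensor=P: status='offline' → inner[battery < 12] → T6
sensor=Q: status='offline' → inner[battery < 95] → T13
sensor=T: status='fail' → outer ELSE → base
sensor=V: status='fail' → outer ELSE → base
sensor=X: status='offline' → inner[battery < 79] → T12
sensor=Y: status='warn' → outer ELSE → base
sensor=Z: status='offline' → inner[battery < 79] → T12

base, base, base, base, T2, base, base, T6, T13, base, base, T12, base, T12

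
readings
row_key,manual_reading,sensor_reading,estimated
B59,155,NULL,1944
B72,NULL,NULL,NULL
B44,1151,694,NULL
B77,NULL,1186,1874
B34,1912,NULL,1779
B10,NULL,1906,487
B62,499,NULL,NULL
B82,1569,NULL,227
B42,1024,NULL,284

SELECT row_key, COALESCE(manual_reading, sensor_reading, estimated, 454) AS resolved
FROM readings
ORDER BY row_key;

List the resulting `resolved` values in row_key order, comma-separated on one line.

1906, 1912, 1024, 1151, 155, 499, 454, 1186, 1569

row_key=B10: manual_reading=NULL, sensor_reading=1906 → 1906
row_key=B34: manual_reading=1912 → 1912
row_key=B42: manual_reading=1024 → 1024
row_key=B44: manual_reading=1151 → 1151
row_key=B59: manual_reading=155 → 155
row_key=B62: manual_reading=499 → 499
row_key=B72: manual_reading=NULL, sensor_reading=NULL, estimated=NULL, → literal 454 → 454
row_key=B77: manual_reading=NULL, sensor_reading=1186 → 1186
row_key=B82: manual_reading=1569 → 1569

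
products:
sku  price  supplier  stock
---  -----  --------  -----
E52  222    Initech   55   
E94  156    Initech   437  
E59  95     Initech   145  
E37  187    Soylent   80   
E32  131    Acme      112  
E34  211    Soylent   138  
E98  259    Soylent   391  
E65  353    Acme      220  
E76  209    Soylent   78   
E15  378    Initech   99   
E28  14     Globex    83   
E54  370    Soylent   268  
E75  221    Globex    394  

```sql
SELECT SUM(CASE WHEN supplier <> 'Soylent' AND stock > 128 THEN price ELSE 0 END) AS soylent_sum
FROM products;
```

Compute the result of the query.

sku=E52: ✗
sku=E94: ✓ → 156
sku=E59: ✓ → 95
sku=E37: ✗
sku=E32: ✗
sku=E34: ✗
sku=E98: ✗
sku=E65: ✓ → 353
sku=E76: ✗
sku=E15: ✗
sku=E28: ✗
sku=E54: ✗
sku=E75: ✓ → 221
soylent_sum = 156 + 95 + 353 + 221 = 825

825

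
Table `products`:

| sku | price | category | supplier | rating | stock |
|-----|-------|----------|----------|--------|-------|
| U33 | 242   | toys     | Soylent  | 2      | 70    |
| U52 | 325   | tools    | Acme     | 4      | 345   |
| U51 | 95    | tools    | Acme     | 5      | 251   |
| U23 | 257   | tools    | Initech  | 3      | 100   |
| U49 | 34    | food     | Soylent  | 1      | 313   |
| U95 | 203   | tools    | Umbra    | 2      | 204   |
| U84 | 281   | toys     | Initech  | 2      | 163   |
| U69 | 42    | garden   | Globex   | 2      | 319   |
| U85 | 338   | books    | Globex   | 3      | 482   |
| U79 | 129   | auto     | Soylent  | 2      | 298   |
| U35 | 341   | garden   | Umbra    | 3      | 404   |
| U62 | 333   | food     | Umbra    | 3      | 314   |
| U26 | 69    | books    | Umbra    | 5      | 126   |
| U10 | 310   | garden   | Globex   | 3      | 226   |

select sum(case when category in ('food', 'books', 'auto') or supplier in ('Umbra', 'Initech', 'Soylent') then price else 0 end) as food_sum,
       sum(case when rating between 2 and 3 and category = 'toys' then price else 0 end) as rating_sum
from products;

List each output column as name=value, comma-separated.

food_sum=2227, rating_sum=523

[food_sum: category in ('food', 'books', 'auto') or supplier in ('Umbra', 'Initech', 'Soylent')]
sku=U33: ✓ → 242
sku=U52: ✗
sku=U51: ✗
sku=U23: ✓ → 257
sku=U49: ✓ → 34
sku=U95: ✓ → 203
sku=U84: ✓ → 281
sku=U69: ✗
sku=U85: ✓ → 338
sku=U79: ✓ → 129
sku=U35: ✓ → 341
sku=U62: ✓ → 333
sku=U26: ✓ → 69
sku=U10: ✗
food_sum = 242 + 257 + 34 + 203 + 281 + 338 + 129 + 341 + 333 + 69 = 2227
—
[rating_sum: rating between 2 and 3 and category = 'toys']
sku=U33: ✓ → 242
sku=U52: ✗
sku=U51: ✗
sku=U23: ✗
sku=U49: ✗
sku=U95: ✗
sku=U84: ✓ → 281
sku=U69: ✗
sku=U85: ✗
sku=U79: ✗
sku=U35: ✗
sku=U62: ✗
sku=U26: ✗
sku=U10: ✗
rating_sum = 242 + 281 = 523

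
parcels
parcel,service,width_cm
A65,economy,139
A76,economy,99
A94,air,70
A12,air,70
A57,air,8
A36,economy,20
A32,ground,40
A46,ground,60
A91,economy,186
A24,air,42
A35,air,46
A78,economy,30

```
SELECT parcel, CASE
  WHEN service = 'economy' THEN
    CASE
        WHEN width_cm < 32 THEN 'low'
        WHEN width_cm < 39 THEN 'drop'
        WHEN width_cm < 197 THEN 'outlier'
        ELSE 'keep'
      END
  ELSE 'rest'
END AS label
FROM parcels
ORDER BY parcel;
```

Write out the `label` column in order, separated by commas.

rest, rest, rest, rest, low, rest, rest, outlier, outlier, low, outlier, rest

parcel=A12: service='air' → outer ELSE → rest
parcel=A24: service='air' → outer ELSE → rest
parcel=A32: service='ground' → outer ELSE → rest
parcel=A35: service='air' → outer ELSE → rest
parcel=A36: service='economy' → inner[width_cm < 32] → low
parcel=A46: service='ground' → outer ELSE → rest
parcel=A57: service='air' → outer ELSE → rest
parcel=A65: service='economy' → inner[width_cm < 197] → outlier
parcel=A76: service='economy' → inner[width_cm < 197] → outlier
parcel=A78: service='economy' → inner[width_cm < 32] → low
parcel=A91: service='economy' → inner[width_cm < 197] → outlier
parcel=A94: service='air' → outer ELSE → rest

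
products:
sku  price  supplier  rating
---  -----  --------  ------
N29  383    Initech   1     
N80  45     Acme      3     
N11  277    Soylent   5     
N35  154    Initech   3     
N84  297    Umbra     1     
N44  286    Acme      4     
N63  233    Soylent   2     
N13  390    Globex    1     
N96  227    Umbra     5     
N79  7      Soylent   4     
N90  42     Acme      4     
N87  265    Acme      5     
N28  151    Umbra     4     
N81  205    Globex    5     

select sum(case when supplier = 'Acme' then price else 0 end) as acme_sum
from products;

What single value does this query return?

638

sku=N29: ✗
sku=N80: ✓ → 45
sku=N11: ✗
sku=N35: ✗
sku=N84: ✗
sku=N44: ✓ → 286
sku=N63: ✗
sku=N13: ✗
sku=N96: ✗
sku=N79: ✗
sku=N90: ✓ → 42
sku=N87: ✓ → 265
sku=N28: ✗
sku=N81: ✗
acme_sum = 45 + 286 + 42 + 265 = 638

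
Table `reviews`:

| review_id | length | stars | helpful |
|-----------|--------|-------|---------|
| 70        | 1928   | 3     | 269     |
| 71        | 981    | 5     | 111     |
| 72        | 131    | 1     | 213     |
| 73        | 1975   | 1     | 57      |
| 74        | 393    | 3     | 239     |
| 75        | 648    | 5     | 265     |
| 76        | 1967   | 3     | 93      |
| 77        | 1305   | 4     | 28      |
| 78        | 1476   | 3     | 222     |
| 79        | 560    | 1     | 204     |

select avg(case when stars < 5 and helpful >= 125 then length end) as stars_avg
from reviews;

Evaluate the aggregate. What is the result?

review_id=70: ✓ → 1928
review_id=71: ✗
review_id=72: ✓ → 131
review_id=73: ✗
review_id=74: ✓ → 393
review_id=75: ✗
review_id=76: ✗
review_id=77: ✗
review_id=78: ✓ → 1476
review_id=79: ✓ → 560
stars_avg = (1928 + 131 + 393 + 1476 + 560) / 5 = 897.6

897.6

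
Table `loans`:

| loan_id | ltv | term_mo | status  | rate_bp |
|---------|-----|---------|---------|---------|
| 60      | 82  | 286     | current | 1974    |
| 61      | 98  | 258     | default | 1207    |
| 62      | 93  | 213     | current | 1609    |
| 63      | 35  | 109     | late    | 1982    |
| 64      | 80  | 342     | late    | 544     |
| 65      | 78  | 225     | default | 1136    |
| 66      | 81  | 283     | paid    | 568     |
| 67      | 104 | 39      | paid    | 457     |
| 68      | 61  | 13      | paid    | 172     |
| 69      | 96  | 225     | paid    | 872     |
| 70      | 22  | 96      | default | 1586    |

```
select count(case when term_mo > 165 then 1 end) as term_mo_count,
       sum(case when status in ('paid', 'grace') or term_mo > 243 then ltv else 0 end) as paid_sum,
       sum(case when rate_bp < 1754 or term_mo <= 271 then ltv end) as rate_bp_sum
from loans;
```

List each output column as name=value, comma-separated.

[term_mo_count: term_mo > 165]
loan_id=60: ✓ → 1
loan_id=61: ✓ → 1
loan_id=62: ✓ → 1
loan_id=63: ✗
loan_id=64: ✓ → 1
loan_id=65: ✓ → 1
loan_id=66: ✓ → 1
loan_id=67: ✗
loan_id=68: ✗
loan_id=69: ✓ → 1
loan_id=70: ✗
term_mo_count = COUNT(1, 1, 1, 1, 1, 1, 1) = 7
—
[paid_sum: status in ('paid', 'grace') or term_mo > 243]
loan_id=60: ✓ → 82
loan_id=61: ✓ → 98
loan_id=62: ✗
loan_id=63: ✗
loan_id=64: ✓ → 80
loan_id=65: ✗
loan_id=66: ✓ → 81
loan_id=67: ✓ → 104
loan_id=68: ✓ → 61
loan_id=69: ✓ → 96
loan_id=70: ✗
paid_sum = 82 + 98 + 80 + 81 + 104 + 61 + 96 = 602
—
[rate_bp_sum: rate_bp < 1754 or term_mo <= 271]
loan_id=60: ✗
loan_id=61: ✓ → 98
loan_id=62: ✓ → 93
loan_id=63: ✓ → 35
loan_id=64: ✓ → 80
loan_id=65: ✓ → 78
loan_id=66: ✓ → 81
loan_id=67: ✓ → 104
loan_id=68: ✓ → 61
loan_id=69: ✓ → 96
loan_id=70: ✓ → 22
rate_bp_sum = 98 + 93 + 35 + 80 + 78 + 81 + 104 + 61 + 96 + 22 = 748

term_mo_count=7, paid_sum=602, rate_bp_sum=748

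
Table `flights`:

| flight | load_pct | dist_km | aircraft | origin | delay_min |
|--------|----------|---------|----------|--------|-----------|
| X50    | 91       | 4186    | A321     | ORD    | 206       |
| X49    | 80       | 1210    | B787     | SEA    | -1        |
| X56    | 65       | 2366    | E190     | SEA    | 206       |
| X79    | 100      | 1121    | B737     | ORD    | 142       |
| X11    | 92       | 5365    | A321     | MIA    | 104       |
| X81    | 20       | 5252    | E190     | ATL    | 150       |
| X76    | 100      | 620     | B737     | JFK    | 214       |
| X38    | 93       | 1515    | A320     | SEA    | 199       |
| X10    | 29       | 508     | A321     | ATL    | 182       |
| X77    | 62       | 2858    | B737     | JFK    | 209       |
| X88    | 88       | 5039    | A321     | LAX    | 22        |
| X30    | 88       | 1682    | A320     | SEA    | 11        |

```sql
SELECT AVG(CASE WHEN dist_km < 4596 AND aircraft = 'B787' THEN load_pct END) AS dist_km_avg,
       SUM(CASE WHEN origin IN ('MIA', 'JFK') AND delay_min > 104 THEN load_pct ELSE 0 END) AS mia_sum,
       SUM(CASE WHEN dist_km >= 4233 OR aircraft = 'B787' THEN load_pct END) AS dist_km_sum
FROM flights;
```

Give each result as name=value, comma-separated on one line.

dist_km_avg=80, mia_sum=162, dist_km_sum=280

[dist_km_avg: dist_km < 4596 AND aircraft = 'B787']
flight=X50: ✗
flight=X49: ✓ → 80
flight=X56: ✗
flight=X79: ✗
flight=X11: ✗
flight=X81: ✗
flight=X76: ✗
flight=X38: ✗
flight=X10: ✗
flight=X77: ✗
flight=X88: ✗
flight=X30: ✗
dist_km_avg = 80
—
[mia_sum: origin IN ('MIA', 'JFK') AND delay_min > 104]
flight=X50: ✗
flight=X49: ✗
flight=X56: ✗
flight=X79: ✗
flight=X11: ✗
flight=X81: ✗
flight=X76: ✓ → 100
flight=X38: ✗
flight=X10: ✗
flight=X77: ✓ → 62
flight=X88: ✗
flight=X30: ✗
mia_sum = 100 + 62 = 162
—
[dist_km_sum: dist_km >= 4233 OR aircraft = 'B787']
flight=X50: ✗
flight=X49: ✓ → 80
flight=X56: ✗
flight=X79: ✗
flight=X11: ✓ → 92
flight=X81: ✓ → 20
flight=X76: ✗
flight=X38: ✗
flight=X10: ✗
flight=X77: ✗
flight=X88: ✓ → 88
flight=X30: ✗
dist_km_sum = 80 + 92 + 20 + 88 = 280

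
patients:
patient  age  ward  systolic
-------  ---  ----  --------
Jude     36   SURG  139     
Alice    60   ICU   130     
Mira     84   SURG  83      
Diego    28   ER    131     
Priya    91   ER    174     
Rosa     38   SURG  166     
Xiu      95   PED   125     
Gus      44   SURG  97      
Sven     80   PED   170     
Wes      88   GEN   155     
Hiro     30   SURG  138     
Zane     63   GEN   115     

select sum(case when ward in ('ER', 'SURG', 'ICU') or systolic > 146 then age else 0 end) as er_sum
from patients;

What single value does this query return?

579

patient=Jude: ✓ → 36
patient=Alice: ✓ → 60
patient=Mira: ✓ → 84
patient=Diego: ✓ → 28
patient=Priya: ✓ → 91
patient=Rosa: ✓ → 38
patient=Xiu: ✗
patient=Gus: ✓ → 44
patient=Sven: ✓ → 80
patient=Wes: ✓ → 88
patient=Hiro: ✓ → 30
patient=Zane: ✗
er_sum = 36 + 60 + 84 + 28 + 91 + 38 + 44 + 80 + 88 + 30 = 579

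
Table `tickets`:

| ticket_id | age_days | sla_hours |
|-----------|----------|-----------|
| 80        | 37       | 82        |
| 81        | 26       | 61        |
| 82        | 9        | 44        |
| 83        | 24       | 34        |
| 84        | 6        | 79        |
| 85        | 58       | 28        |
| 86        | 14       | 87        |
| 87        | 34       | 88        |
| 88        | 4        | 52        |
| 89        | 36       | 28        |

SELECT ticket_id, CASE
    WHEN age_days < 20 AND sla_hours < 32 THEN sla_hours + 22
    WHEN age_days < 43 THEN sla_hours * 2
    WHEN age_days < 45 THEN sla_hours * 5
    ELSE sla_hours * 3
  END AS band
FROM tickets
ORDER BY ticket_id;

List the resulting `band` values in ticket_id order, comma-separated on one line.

164, 122, 88, 68, 158, 84, 174, 176, 104, 56

ticket_id=80: age_days < 43 → 164
ticket_id=81: age_days < 43 → 122
ticket_id=82: age_days < 43 → 88
ticket_id=83: age_days < 43 → 68
ticket_id=84: age_days < 43 → 158
ticket_id=85: ELSE → 84
ticket_id=86: age_days < 43 → 174
ticket_id=87: age_days < 43 → 176
ticket_id=88: age_days < 43 → 104
ticket_id=89: age_days < 43 → 56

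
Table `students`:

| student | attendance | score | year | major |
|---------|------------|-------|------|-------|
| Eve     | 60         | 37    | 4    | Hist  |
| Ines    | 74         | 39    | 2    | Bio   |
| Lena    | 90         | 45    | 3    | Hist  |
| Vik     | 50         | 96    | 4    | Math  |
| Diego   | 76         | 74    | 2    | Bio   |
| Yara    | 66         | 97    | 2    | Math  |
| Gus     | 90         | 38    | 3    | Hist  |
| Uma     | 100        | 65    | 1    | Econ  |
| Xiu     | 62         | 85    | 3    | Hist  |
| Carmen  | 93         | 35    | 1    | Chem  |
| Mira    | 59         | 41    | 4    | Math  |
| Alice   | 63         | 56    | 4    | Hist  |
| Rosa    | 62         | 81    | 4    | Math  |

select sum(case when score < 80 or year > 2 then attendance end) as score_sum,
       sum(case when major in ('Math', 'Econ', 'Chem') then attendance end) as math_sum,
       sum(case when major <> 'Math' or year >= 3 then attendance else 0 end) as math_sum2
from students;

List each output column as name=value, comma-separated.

score_sum=879, math_sum=430, math_sum2=879

[score_sum: score < 80 or year > 2]
student=Eve: ✓ → 60
student=Ines: ✓ → 74
student=Lena: ✓ → 90
student=Vik: ✓ → 50
student=Diego: ✓ → 76
student=Yara: ✗
student=Gus: ✓ → 90
student=Uma: ✓ → 100
student=Xiu: ✓ → 62
student=Carmen: ✓ → 93
student=Mira: ✓ → 59
student=Alice: ✓ → 63
student=Rosa: ✓ → 62
score_sum = 60 + 74 + 90 + 50 + 76 + 90 + 100 + 62 + 93 + 59 + 63 + 62 = 879
—
[math_sum: major in ('Math', 'Econ', 'Chem')]
student=Eve: ✗
student=Ines: ✗
student=Lena: ✗
student=Vik: ✓ → 50
student=Diego: ✗
student=Yara: ✓ → 66
student=Gus: ✗
student=Uma: ✓ → 100
student=Xiu: ✗
student=Carmen: ✓ → 93
student=Mira: ✓ → 59
student=Alice: ✗
student=Rosa: ✓ → 62
math_sum = 50 + 66 + 100 + 93 + 59 + 62 = 430
—
[math_sum2: major <> 'Math' or year >= 3]
student=Eve: ✓ → 60
student=Ines: ✓ → 74
student=Lena: ✓ → 90
student=Vik: ✓ → 50
student=Diego: ✓ → 76
student=Yara: ✗
student=Gus: ✓ → 90
student=Uma: ✓ → 100
student=Xiu: ✓ → 62
student=Carmen: ✓ → 93
student=Mira: ✓ → 59
student=Alice: ✓ → 63
student=Rosa: ✓ → 62
math_sum2 = 60 + 74 + 90 + 50 + 76 + 90 + 100 + 62 + 93 + 59 + 63 + 62 = 879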